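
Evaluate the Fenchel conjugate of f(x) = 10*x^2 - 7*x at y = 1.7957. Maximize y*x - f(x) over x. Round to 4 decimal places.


f*(y) = sup_x {y*x - a*x^2 - b*x} = sup_x {(y-b)*x - a*x^2}
FOC: (y - b) - 2a*x = 0 => x* = (y - b)/(2a)
x* = (1.7957 + 7)/(2*10) = 0.4398
f*(1.7957) = (y-b)^2/(4a) = (1.7957 + 7)^2/(4*10)
= 77.3643/40 = 1.9341


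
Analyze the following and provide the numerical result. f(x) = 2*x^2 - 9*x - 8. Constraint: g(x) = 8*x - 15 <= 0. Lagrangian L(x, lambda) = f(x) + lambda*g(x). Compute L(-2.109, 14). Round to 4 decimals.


Step 1: Evaluate f(x).
f(-2.109) = 2*(-2.109)^2 - 9*(-2.109) - 8 = 19.8768
Step 2: Evaluate g(x).
g(-2.109) = 8*-2.109 - 15 = -31.872
Step 3: Compute Lagrangian.
L = 19.8768 + 14*-31.872 = -426.3312


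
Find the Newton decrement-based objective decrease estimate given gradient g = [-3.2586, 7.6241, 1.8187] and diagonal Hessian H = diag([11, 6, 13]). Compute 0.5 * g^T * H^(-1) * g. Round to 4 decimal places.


Step 1: H is diagonal, so H^(-1) * g = [-0.2962, 1.2707, 0.1399].
Step 2: g^T H^(-1) g = sum_i g_i^2 / H_ii
  = (-3.2586)^2/11 + (7.6241)^2/6 + (1.8187)^2/13
  = 0.9653 + 9.6878 + 0.2544 = 10.9076
Step 3: Objective decrease = 0.5 * g^T H^(-1) g = 5.4538


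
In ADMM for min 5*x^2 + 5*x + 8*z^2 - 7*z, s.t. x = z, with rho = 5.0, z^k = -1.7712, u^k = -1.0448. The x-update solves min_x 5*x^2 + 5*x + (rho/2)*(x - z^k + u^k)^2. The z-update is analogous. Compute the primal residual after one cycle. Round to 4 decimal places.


ADMM iteration with rho = 5.0, z^k = -1.7712, u^k = -1.0448
Step 1: x-update.
Minimize 5*x^2 + 5*x + (5.0/2)*(x + 1.7712 - 1.0448)^2
FOC: (2*5 + 5.0)*x = -5 + 5.0*(-1.7712 + 1.0448)
x^{k+1} = -0.5755
Step 2: z-update.
Minimize 8*z^2 - 7*z + (5.0/2)*(-0.5755 - z - 1.0448)^2
FOC: (2*8 + 5.0)*z = 7 + 5.0*(-0.5755 - 1.0448)
z^{k+1} = -0.0524
Step 3: u-update.
u^{k+1} = -1.0448 - 0.5755 + 0.0524 = -1.5678
Step 4: Primal residual = |-0.5755 + 0.0524| = 0.523


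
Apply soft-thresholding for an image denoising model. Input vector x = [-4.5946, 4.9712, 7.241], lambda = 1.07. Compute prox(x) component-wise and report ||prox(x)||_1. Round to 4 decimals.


Soft-thresholding with lambda = 1.07:
prox(-4.5946) = sign(-4.5946)*max(|-4.5946| - 1.07, 0) = -3.5246
prox(4.9712) = sign(4.9712)*max(|4.9712| - 1.07, 0) = 3.9012
prox(7.241) = sign(7.241)*max(|7.241| - 1.07, 0) = 6.171
prox(x) = [-3.5246, 3.9012, 6.171]
||prox(x)||_1 = 3.5246 + 3.9012 + 6.171 = 13.5968


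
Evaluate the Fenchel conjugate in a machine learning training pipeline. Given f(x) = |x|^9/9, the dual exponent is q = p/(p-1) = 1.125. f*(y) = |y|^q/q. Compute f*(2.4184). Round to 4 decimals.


The conjugate exponent q satisfies 1/p + 1/q = 1.
p = 9, so q = 9/(9 - 1) = 1.125
|y|^q = 2.4184^1.125 = 2.7007
f*(2.4184) = 2.7007 / 1.125 = 2.4006


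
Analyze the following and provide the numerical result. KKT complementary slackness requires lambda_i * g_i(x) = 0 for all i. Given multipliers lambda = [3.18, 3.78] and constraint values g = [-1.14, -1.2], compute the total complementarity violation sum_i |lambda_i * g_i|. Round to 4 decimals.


KKT complementary slackness check:
lambda_1 * g_1 = 3.18 * -1.14 = -3.6252
lambda_2 * g_2 = 3.78 * -1.2 = -4.536
Total violation = 3.6252 + 4.536 = 8.1612


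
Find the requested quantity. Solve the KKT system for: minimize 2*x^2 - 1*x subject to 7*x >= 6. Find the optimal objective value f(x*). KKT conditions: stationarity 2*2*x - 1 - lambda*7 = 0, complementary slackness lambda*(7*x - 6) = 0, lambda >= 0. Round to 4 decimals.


Step 1: Try lambda = 0 (constraint inactive).
x_unc = 1/(2*2) = 0.25
Check: 7*0.25 = 1.75 < 6 -- violated!
Step 2: Constraint must be active: 7*x = 6
x* = 6/7 = 0.8571 (rounded; the exact value 6/7 is used below)
lambda = (2*2*(6/7) - 1)/7 = 0.3469
Step 3: Compute optimal value.
f(x*) = 2*(6/7)^2 - 1*(6/7) = 0.6122


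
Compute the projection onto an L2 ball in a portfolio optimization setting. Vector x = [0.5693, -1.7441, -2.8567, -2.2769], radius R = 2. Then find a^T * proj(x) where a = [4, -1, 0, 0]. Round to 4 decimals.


Step 1: Compute ||x|| (intermediates to 6 decimals).
||x|| = sqrt(0.5693^2 + (-1.7441)^2 + (-2.8567)^2 + (-2.2769)^2) = 4.087908
Step 2: Project.
Since ||x|| > R, scale = R/||x|| = 2/4.087908 = 0.489248, proj(x) = scale * x
proj(x) = [0.278529, -0.853297, -1.397635, -1.113969]
Step 3: Dot product.
a^T * proj(x) = 4*0.278529 - 1*(-0.853297) + 0*(-1.397635) + 0*(-1.113969) = 1.9674


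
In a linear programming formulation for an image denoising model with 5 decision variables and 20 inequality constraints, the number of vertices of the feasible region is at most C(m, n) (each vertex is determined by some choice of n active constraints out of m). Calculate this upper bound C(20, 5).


Each vertex corresponds to some choice of n active constraints out of m, so the number of vertices is at most C(m, n) = m! / (n!(m-n)!).
m = 20, n = 5
Numerator: 20 * 19 * 18 * 17 * 16
Denominator: 5! = 120
C(20, 5) = 15504


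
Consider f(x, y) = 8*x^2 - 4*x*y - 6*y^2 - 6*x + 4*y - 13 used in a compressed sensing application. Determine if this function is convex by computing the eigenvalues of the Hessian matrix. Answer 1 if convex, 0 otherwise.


The Hessian of f(x,y) = 8*x^2 - 4*x*y - 6*y^2 - 6*x + 4*y - 13 is:
H = [[16, -4], [-4, -12]]
Trace = 16 - 12 = 4
Determinant = 16*-12 - (-4)^2 = -208
Discriminant = (4)^2 - 4*-208 = 848.0
Eigenvalues: lambda_1 = -12.5602, lambda_2 = 16.5602
The function is not convex.

0


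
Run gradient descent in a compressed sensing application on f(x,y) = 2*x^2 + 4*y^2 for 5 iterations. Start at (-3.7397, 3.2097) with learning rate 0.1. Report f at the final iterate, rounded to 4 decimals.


Gradient descent on f(x,y) = 2*x^2 + 4*y^2.
Starting point: (-3.7397, 3.2097), alpha = 0.1
Step 1: grad_x = 2*2*-3.7397 = -14.9588, grad_y = 2*4*3.2097 = 25.6776
  x_1 = -3.7397 - 0.1*-14.9588 = -2.2438
  y_1 = 3.2097 - 0.1*25.6776 = 0.6419
Step 2: grad_x = 2*2*-2.2438 = -8.9753, grad_y = 2*4*0.6419 = 5.1355
  x_2 = -2.2438 - 0.1*-8.9753 = -1.3463
  y_2 = 0.6419 - 0.1*5.1355 = 0.1284
Step 3: grad_x = 2*2*-1.3463 = -5.3852, grad_y = 2*4*0.1284 = 1.0271
  x_3 = -1.3463 - 0.1*-5.3852 = -0.8078
  y_3 = 0.1284 - 0.1*1.0271 = 0.0257
Step 4: grad_x = 2*2*-0.8078 = -3.2311, grad_y = 2*4*0.0257 = 0.2054
  x_4 = -0.8078 - 0.1*-3.2311 = -0.4847
  y_4 = 0.0257 - 0.1*0.2054 = 0.0051
Step 5: grad_x = 2*2*-0.4847 = -1.9387, grad_y = 2*4*0.0051 = 0.0411
  x_5 = -0.4847 - 0.1*-1.9387 = -0.2908
  y_5 = 0.0051 - 0.1*0.0411 = 0.001
f(-0.2908, 0.001) = 2*(-0.2908)^2 + 4*0.001^2 = 0.1691


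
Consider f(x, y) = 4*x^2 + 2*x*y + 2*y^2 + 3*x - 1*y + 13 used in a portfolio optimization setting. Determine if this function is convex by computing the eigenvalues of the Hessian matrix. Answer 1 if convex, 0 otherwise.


The Hessian of f(x,y) = 4*x^2 + 2*x*y + 2*y^2 + 3*x - 1*y + 13 is:
H = [[8, 2], [2, 4]]
Trace = 8 + 4 = 12
Determinant = 8*4 - (2)^2 = 28
Discriminant = (12)^2 - 4*28 = 32.0
Eigenvalues: lambda_1 = 3.1716, lambda_2 = 8.8284
The function is convex.

1


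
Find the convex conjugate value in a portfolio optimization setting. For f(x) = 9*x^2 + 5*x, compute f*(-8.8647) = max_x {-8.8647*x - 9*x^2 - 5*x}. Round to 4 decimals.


f*(y) = sup_x {y*x - a*x^2 - b*x} = sup_x {(y-b)*x - a*x^2}
FOC: (y - b) - 2a*x = 0 => x* = (y - b)/(2a)
x* = (-8.8647 - 5)/(2*9) = -0.7703
f*(-8.8647) = (y-b)^2/(4a) = (-8.8647 - 5)^2/(4*9)
= 192.2299/36 = 5.3397


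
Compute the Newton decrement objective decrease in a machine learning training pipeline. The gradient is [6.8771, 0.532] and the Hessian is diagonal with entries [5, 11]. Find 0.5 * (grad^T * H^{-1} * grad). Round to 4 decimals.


Step 1: H is diagonal, so H^(-1) * g = [1.3754, 0.0484].
Step 2: g^T H^(-1) g = sum_i g_i^2 / H_ii
  = (6.8771)^2/5 + (0.532)^2/11
  = 9.4589 + 0.0257 = 9.4846
Step 3: Objective decrease = 0.5 * g^T H^(-1) g = 4.7423


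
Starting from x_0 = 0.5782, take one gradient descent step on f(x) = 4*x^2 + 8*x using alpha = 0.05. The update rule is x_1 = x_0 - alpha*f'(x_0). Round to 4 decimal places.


We compute the gradient at x_0 and apply the update.
f'(x) = 8*x + 8
f'(0.5782) = 8*0.5782 + 8 = 12.6256
x_1 = 0.5782 - 0.05*12.6256 = -0.0531


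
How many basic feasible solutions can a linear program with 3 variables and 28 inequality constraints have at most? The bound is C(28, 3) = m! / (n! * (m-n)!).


Each vertex corresponds to some choice of n active constraints out of m, so the number of vertices is at most C(m, n) = m! / (n!(m-n)!).
m = 28, n = 3
Numerator: 28 * 27 * 26
Denominator: 3! = 6
C(28, 3) = 3276


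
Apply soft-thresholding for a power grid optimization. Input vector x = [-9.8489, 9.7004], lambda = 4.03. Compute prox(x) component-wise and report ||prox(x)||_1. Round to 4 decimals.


Soft-thresholding with lambda = 4.03:
prox(-9.8489) = sign(-9.8489)*max(|-9.8489| - 4.03, 0) = -5.8189
prox(9.7004) = sign(9.7004)*max(|9.7004| - 4.03, 0) = 5.6704
prox(x) = [-5.8189, 5.6704]
||prox(x)||_1 = 5.8189 + 5.6704 = 11.4893


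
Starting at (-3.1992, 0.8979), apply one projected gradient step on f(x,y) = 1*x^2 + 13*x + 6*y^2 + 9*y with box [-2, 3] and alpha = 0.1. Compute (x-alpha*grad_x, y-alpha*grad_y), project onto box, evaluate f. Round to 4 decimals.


Step 1: Compute gradient at (-3.1992, 0.8979).
grad_x = 2*1*-3.1992 + 13 = 6.6016
grad_y = 2*6*0.8979 + 9 = 19.7748
Step 2: Gradient step.
x_raw = -3.1992 - 0.1*6.6016 = -3.8594
y_raw = 0.8979 - 0.1*19.7748 = -1.0796
Step 3: Project onto [-2, 3].
x_proj = clip(-3.8594) = -2.0
y_proj = clip(-1.0796) = -1.0796
Step 4: Evaluate f.
f(-2.0, -1.0796) = -24.7233


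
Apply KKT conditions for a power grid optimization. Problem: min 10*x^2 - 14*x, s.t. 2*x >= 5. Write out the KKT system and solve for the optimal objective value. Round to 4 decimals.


Step 1: Try lambda = 0 (constraint inactive).
x_unc = 14/(2*10) = 0.7
Check: 2*0.7 = 1.4 < 5 -- violated!
Step 2: Constraint must be active: 2*x = 5
x* = 5/2 = 2.5
lambda = (2*10*2.5 - 14)/2 = 18.0
Step 3: Compute optimal value.
f(x*) = 10*2.5^2 - 14*2.5 = 27.5


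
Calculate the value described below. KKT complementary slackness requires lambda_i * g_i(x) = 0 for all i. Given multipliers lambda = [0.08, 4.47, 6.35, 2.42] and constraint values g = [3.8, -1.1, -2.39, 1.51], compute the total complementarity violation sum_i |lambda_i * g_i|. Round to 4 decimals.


KKT complementary slackness check:
lambda_1 * g_1 = 0.08 * 3.8 = 0.304
lambda_2 * g_2 = 4.47 * -1.1 = -4.917
lambda_3 * g_3 = 6.35 * -2.39 = -15.1765
lambda_4 * g_4 = 2.42 * 1.51 = 3.6542
Total violation = 0.304 + 4.917 + 15.1765 + 3.6542 = 24.0517


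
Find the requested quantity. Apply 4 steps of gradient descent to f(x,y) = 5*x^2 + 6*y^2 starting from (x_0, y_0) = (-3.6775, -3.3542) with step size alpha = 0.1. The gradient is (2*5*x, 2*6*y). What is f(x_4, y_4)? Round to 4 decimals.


Gradient descent on f(x,y) = 5*x^2 + 6*y^2.
Starting point: (-3.6775, -3.3542), alpha = 0.1
Step 1: grad_x = 2*5*-3.6775 = -36.775, grad_y = 2*6*-3.3542 = -40.2504
  x_1 = -3.6775 - 0.1*-36.775 = 0.0
  y_1 = -3.3542 - 0.1*-40.2504 = 0.6708
Step 2: grad_x = 2*5*0.0 = 0.0, grad_y = 2*6*0.6708 = 8.0501
  x_2 = 0.0 - 0.1*0.0 = 0.0
  y_2 = 0.6708 - 0.1*8.0501 = -0.1342
Step 3: grad_x = 2*5*0.0 = 0.0, grad_y = 2*6*-0.1342 = -1.61
  x_3 = 0.0 - 0.1*0.0 = 0.0
  y_3 = -0.1342 - 0.1*-1.61 = 0.0268
Step 4: grad_x = 2*5*0.0 = 0.0, grad_y = 2*6*0.0268 = 0.322
  x_4 = 0.0 - 0.1*0.0 = 0.0
  y_4 = 0.0268 - 0.1*0.322 = -0.0054
f(0.0, -0.0054) = 5*0.0^2 + 6*(-0.0054)^2 = 0.0002


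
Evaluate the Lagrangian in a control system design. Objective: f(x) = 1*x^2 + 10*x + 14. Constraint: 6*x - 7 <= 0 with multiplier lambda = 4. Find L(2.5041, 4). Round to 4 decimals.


Step 1: Evaluate f(x).
f(2.5041) = 1*2.5041^2 + 10*2.5041 + 14 = 45.3115
Step 2: Evaluate g(x).
g(2.5041) = 6*2.5041 - 7 = 8.0246
Step 3: Compute Lagrangian.
L = 45.3115 + 4*8.0246 = 77.4099


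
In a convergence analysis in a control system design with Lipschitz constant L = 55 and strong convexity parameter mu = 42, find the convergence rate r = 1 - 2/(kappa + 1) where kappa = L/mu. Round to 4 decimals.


Step 1: Compute the condition number.
kappa = L/mu = 55/42 = 1.3095
Step 2: Compute the convergence rate.
r = 1 - 2/(kappa + 1) = 1 - 2*mu/(L + mu) = (L - mu)/(L + mu) = 13/97 = 0.134


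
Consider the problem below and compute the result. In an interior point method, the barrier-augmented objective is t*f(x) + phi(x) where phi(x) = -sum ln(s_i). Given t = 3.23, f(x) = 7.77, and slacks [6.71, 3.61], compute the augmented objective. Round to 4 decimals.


Step 1: Compute log-barrier.
ln values: [1.9036, 1.2837]
phi = -(1.9036 + 1.2837) = -3.1873
Step 2: Compute augmented objective.
t*f(x) = 3.23*7.77 = 25.0971
Total = 25.0971 - 3.1873 = 21.9098


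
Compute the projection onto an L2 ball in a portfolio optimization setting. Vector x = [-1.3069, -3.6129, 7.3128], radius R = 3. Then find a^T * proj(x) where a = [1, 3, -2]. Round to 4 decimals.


Step 1: Compute ||x|| (intermediates to 6 decimals).
||x|| = sqrt((-1.3069)^2 + (-3.6129)^2 + 7.3128^2) = 8.260634
Step 2: Project.
Since ||x|| > R, scale = R/||x|| = 3/8.260634 = 0.363168, proj(x) = scale * x
proj(x) = [-0.474624, -1.31209, 2.655775]
Step 3: Dot product.
a^T * proj(x) = 1*(-0.474624) + 3*(-1.31209) - 2*2.655775 = -9.7224


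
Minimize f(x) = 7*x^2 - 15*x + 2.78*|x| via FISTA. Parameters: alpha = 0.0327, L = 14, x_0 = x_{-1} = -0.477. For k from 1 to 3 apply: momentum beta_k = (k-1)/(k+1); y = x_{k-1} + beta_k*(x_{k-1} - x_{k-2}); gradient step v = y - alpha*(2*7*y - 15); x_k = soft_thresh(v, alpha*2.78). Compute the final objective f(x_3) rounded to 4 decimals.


FISTA on f(x) = 7*x^2 - 15*x + 2.78*|x|
L = 14, alpha = 0.0327
Iteration 1: beta = 0.0, y = -0.477 + 0.0*(-0.477 + 0.477) = -0.477
  grad(y) = -21.678, v = y - alpha*grad = 0.2319
  prox(v) = soft_thresh(0.2319, 0.0909) = 0.141
Iteration 2: beta = 0.3333, y = 0.141 + 0.3333*(0.141 + 0.477) = 0.347
  grad(y) = -10.1427, v = y - alpha*grad = 0.6786
  prox(v) = soft_thresh(0.6786, 0.0909) = 0.5877
Iteration 3: beta = 0.5, y = 0.5877 + 0.5*(0.5877 - 0.141) = 0.8111
  grad(y) = -3.6448, v = y - alpha*grad = 0.9303
  prox(v) = soft_thresh(0.9303, 0.0909) = 0.8394
f(x_3) = 7*0.8394^2 - 15*0.8394 + 2.78*|0.8394| = -5.3253


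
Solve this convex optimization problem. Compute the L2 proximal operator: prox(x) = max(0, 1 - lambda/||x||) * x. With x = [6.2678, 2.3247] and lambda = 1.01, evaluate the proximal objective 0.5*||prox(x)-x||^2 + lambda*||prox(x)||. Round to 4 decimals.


Step 1: Compute ||x||.
||x|| = 6.685
Step 2: Compute scaling factor.
scale = max(0, 1 - 1.01/6.685) = 0.8489
Step 3: prox(x) = [5.3208, 1.9735]
||prox(x)|| = 5.675
Step 4: Proximal objective.
0.5*||prox-x||^2 = 0.5101
lambda*||prox|| = 5.7318
Total = 6.2418


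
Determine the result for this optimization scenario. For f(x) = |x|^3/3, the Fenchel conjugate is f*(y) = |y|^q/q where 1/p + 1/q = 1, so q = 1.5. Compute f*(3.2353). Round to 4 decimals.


The conjugate exponent q satisfies 1/p + 1/q = 1.
p = 3, so q = 3/(3 - 1) = 1.5
|y|^q = 3.2353^1.5 = 5.8193
f*(3.2353) = 5.8193 / 1.5 = 3.8795


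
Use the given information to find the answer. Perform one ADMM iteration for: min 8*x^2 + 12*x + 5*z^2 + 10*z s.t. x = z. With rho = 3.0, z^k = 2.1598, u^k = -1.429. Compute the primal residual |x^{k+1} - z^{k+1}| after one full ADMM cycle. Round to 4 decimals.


ADMM iteration with rho = 3.0, z^k = 2.1598, u^k = -1.429
Step 1: x-update.
Minimize 8*x^2 + 12*x + (3.0/2)*(x - 2.1598 - 1.429)^2
FOC: (2*8 + 3.0)*x = -12 + 3.0*(2.1598 + 1.429)
x^{k+1} = -0.0649
Step 2: z-update.
Minimize 5*z^2 + 10*z + (3.0/2)*(-0.0649 - z - 1.429)^2
FOC: (2*5 + 3.0)*z = -10 + 3.0*(-0.0649 - 1.429)
z^{k+1} = -1.114
Step 3: u-update.
u^{k+1} = -1.429 - 0.0649 + 1.114 = -0.3799
Step 4: Primal residual = |-0.0649 + 1.114| = 1.0491


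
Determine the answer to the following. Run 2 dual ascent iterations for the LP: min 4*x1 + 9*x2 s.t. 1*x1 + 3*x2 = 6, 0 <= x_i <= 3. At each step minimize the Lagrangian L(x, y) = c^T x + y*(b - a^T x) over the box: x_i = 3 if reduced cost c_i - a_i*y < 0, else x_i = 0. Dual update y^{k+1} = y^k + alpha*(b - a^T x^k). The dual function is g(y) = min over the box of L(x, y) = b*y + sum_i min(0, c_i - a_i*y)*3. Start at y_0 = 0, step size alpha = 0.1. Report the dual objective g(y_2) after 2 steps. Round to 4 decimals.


Dual ascent for LP: min 4*x1 + 9*x2, 1*x1 + 3*x2 = 6, 0 <= x_i <= 3
Step 1: y^k = 0.0, reduced costs: (4.0, 9.0)
  x^k = (0.0, 0.0), subgradient = b - a^T x = 6.0
  y^{k+1} = 0.0 + 0.1*6.0 = 0.6
Step 2: y^k = 0.6, reduced costs: (3.4, 7.2)
  x^k = (0.0, 0.0), subgradient = b - a^T x = 6.0
  y^{k+1} = 0.6 + 0.1*6.0 = 1.2
Dual objective at y_2 = 1.2: reduced costs (2.8, 5.4), box minimizer x = (0.0, 0.0)
g(y_2) = b*y + (c1 - a1*y)*x1 + (c2 - a2*y)*x2 = 6*1.2 + 2.8*0.0 + 5.4*0.0 = 7.2 + 0.0 + 0.0 = 7.2


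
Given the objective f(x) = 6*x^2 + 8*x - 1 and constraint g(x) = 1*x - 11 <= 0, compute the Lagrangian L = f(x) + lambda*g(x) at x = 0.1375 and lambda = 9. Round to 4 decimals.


Step 1: Evaluate f(x).
f(0.1375) = 6*0.1375^2 + 8*0.1375 - 1 = 0.2134
Step 2: Evaluate g(x).
g(0.1375) = 1*0.1375 - 11 = -10.8625
Step 3: Compute Lagrangian.
L = 0.2134 + 9*-10.8625 = -97.5491


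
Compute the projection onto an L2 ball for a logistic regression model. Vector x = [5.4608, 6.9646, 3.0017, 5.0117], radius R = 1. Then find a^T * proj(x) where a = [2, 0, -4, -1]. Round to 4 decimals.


Step 1: Compute ||x|| (intermediates to 6 decimals).
||x|| = sqrt(5.4608^2 + 6.9646^2 + 3.0017^2 + 5.0117^2) = 10.604401
Step 2: Project.
Since ||x|| > R, scale = R/||x|| = 1/10.604401 = 0.0943, proj(x) = scale * x
proj(x) = [0.514953, 0.656762, 0.28306, 0.472603]
Step 3: Dot product.
a^T * proj(x) = 2*0.514953 + 0*0.656762 - 4*0.28306 - 1*0.472603 = -0.5749


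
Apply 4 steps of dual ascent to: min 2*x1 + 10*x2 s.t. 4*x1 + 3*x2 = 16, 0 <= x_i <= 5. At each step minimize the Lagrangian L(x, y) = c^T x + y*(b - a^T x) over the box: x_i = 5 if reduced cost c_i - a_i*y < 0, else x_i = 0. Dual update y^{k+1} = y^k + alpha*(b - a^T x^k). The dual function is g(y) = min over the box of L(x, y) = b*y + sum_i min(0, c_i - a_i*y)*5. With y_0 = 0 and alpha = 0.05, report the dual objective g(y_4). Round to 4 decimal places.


Dual ascent for LP: min 2*x1 + 10*x2, 4*x1 + 3*x2 = 16, 0 <= x_i <= 5
Step 1: y^k = 0.0, reduced costs: (2.0, 10.0)
  x^k = (0.0, 0.0), subgradient = b - a^T x = 16.0
  y^{k+1} = 0.0 + 0.05*16.0 = 0.8
Step 2: y^k = 0.8, reduced costs: (-1.2, 7.6)
  x^k = (5.0, 0.0), subgradient = b - a^T x = -4.0
  y^{k+1} = 0.8 + 0.05*-4.0 = 0.6
Step 3: y^k = 0.6, reduced costs: (-0.4, 8.2)
  x^k = (5.0, 0.0), subgradient = b - a^T x = -4.0
  y^{k+1} = 0.6 + 0.05*-4.0 = 0.4
Step 4: y^k = 0.4, reduced costs: (0.4, 8.8)
  x^k = (0.0, 0.0), subgradient = b - a^T x = 16.0
  y^{k+1} = 0.4 + 0.05*16.0 = 1.2
Dual objective at y_4 = 1.2: reduced costs (-2.8, 6.4), box minimizer x = (5.0, 0.0)
g(y_4) = b*y + (c1 - a1*y)*x1 + (c2 - a2*y)*x2 = 16*1.2 + (-2.8)*5.0 + 6.4*0.0 = 19.2 - 14.0 + 0.0 = 5.2


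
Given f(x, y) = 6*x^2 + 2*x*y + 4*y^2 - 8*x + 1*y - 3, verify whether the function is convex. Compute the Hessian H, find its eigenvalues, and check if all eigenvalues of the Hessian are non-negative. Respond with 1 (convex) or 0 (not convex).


The Hessian of f(x,y) = 6*x^2 + 2*x*y + 4*y^2 - 8*x + 1*y - 3 is:
H = [[12, 2], [2, 8]]
Trace = 12 + 8 = 20
Determinant = 12*8 - (2)^2 = 92
Discriminant = (20)^2 - 4*92 = 32.0
Eigenvalues: lambda_1 = 7.1716, lambda_2 = 12.8284
The function is convex.

1


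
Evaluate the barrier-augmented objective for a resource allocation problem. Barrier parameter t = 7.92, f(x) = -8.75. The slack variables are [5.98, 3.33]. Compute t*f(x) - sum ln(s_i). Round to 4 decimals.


Step 1: Compute log-barrier.
ln values: [1.7884, 1.203]
phi = -(1.7884 + 1.203) = -2.9914
Step 2: Compute augmented objective.
t*f(x) = 7.92*-8.75 = -69.3
Total = -69.3 - 2.9914 = -72.2914


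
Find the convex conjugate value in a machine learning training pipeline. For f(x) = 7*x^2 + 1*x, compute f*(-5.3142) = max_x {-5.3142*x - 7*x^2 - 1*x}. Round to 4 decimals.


f*(y) = sup_x {y*x - a*x^2 - b*x} = sup_x {(y-b)*x - a*x^2}
FOC: (y - b) - 2a*x = 0 => x* = (y - b)/(2a)
x* = (-5.3142 - 1)/(2*7) = -0.451
f*(-5.3142) = (y-b)^2/(4a) = (-5.3142 - 1)^2/(4*7)
= 39.8691/28 = 1.4239


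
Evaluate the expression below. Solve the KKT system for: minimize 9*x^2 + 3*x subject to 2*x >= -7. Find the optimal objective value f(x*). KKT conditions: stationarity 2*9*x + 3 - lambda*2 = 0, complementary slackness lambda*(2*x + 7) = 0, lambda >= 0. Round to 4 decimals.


Step 1: Try lambda = 0 (constraint inactive).
Stationarity: 2*9*x + 3 = 0
x* = -3/(2*9) = -1/6 = -0.1667 (rounded; the exact value -1/6 is used below)
Check constraint: 2*-0.1667 = -0.3334 >= -7 -- satisfied.
Step 2: Compute optimal value.
f(x*) = 9*(-1/6)^2 + 3*(-1/6) = -0.25


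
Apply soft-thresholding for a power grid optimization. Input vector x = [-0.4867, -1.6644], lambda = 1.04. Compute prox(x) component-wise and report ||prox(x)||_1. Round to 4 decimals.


Soft-thresholding with lambda = 1.04:
prox(-0.4867) = sign(-0.4867)*max(|-0.4867| - 1.04, 0) = 0.0
prox(-1.6644) = sign(-1.6644)*max(|-1.6644| - 1.04, 0) = -0.6244
prox(x) = [0.0, -0.6244]
||prox(x)||_1 = 0.0 + 0.6244 = 0.6244


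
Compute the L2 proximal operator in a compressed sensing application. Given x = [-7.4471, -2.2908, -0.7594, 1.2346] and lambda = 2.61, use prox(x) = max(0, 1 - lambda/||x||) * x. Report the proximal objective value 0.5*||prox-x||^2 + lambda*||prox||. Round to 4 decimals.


Step 1: Compute ||x||.
||x|| = 7.9251
Step 2: Compute scaling factor.
scale = max(0, 1 - 2.61/7.9251) = 0.6707
Step 3: prox(x) = [-4.9945, -1.5364, -0.5093, 0.828]
||prox(x)|| = 5.3151
Step 4: Proximal objective.
0.5*||prox-x||^2 = 3.4061
lambda*||prox|| = 13.8724
Total = 17.2786


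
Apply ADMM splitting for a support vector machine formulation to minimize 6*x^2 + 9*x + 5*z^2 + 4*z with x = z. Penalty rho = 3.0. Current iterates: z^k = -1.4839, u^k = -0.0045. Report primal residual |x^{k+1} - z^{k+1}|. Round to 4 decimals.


ADMM iteration with rho = 3.0, z^k = -1.4839, u^k = -0.0045
Step 1: x-update.
Minimize 6*x^2 + 9*x + (3.0/2)*(x + 1.4839 - 0.0045)^2
FOC: (2*6 + 3.0)*x = -9 + 3.0*(-1.4839 + 0.0045)
x^{k+1} = -0.8959
Step 2: z-update.
Minimize 5*z^2 + 4*z + (3.0/2)*(-0.8959 - z - 0.0045)^2
FOC: (2*5 + 3.0)*z = -4 + 3.0*(-0.8959 - 0.0045)
z^{k+1} = -0.5155
Step 3: u-update.
u^{k+1} = -0.0045 - 0.8959 + 0.5155 = -0.3849
Step 4: Primal residual = |-0.8959 + 0.5155| = 0.3804


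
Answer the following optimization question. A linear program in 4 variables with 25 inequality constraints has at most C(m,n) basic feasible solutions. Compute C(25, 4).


Each vertex corresponds to some choice of n active constraints out of m, so the number of vertices is at most C(m, n) = m! / (n!(m-n)!).
m = 25, n = 4
Numerator: 25 * 24 * 23 * 22
Denominator: 4! = 24
C(25, 4) = 12650


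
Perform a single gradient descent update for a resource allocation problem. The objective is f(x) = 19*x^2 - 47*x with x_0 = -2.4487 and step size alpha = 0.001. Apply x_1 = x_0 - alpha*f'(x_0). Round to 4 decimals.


We compute the gradient at x_0 and apply the update.
f'(x) = 38*x - 47
f'(-2.4487) = 38*-2.4487 - 47 = -140.0506
x_1 = -2.4487 - 0.001*-140.0506 = -2.3086


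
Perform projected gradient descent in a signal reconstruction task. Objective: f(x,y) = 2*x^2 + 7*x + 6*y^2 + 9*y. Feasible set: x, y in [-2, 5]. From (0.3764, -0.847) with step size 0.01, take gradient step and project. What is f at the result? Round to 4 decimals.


Step 1: Compute gradient at (0.3764, -0.847).
grad_x = 2*2*0.3764 + 7 = 8.5056
grad_y = 2*6*-0.847 + 9 = -1.164
Step 2: Gradient step.
x_raw = 0.3764 - 0.01*8.5056 = 0.2913
y_raw = -0.847 - 0.01*-1.164 = -0.8354
Step 3: Project onto [-2, 5].
x_proj = clip(0.2913) = 0.2913
y_proj = clip(-0.8354) = -0.8354
Step 4: Evaluate f.
f(0.2913, -0.8354) = -1.1221


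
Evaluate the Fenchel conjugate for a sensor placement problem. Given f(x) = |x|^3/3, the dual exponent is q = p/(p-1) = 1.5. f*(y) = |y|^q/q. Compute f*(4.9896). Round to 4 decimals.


The conjugate exponent q satisfies 1/p + 1/q = 1.
p = 3, so q = 3/(3 - 1) = 1.5
|y|^q = 4.9896^1.5 = 11.1455
f*(4.9896) = 11.1455 / 1.5 = 7.4303


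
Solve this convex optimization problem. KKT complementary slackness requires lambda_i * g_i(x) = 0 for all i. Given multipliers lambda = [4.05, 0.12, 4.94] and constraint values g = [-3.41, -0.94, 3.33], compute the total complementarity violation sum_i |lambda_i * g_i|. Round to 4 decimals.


KKT complementary slackness check:
lambda_1 * g_1 = 4.05 * -3.41 = -13.8105
lambda_2 * g_2 = 0.12 * -0.94 = -0.1128
lambda_3 * g_3 = 4.94 * 3.33 = 16.4502
Total violation = 13.8105 + 0.1128 + 16.4502 = 30.3735


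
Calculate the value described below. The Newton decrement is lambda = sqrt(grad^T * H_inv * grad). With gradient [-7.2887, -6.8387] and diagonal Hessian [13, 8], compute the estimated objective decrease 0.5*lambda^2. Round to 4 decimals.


Step 1: H is diagonal, so H^(-1) * g = [-0.5607, -0.8548].
Step 2: g^T H^(-1) g = sum_i g_i^2 / H_ii
  = (-7.2887)^2/13 + (-6.8387)^2/8
  = 4.0865 + 5.846 = 9.9325
Step 3: Objective decrease = 0.5 * g^T H^(-1) g = 4.9663


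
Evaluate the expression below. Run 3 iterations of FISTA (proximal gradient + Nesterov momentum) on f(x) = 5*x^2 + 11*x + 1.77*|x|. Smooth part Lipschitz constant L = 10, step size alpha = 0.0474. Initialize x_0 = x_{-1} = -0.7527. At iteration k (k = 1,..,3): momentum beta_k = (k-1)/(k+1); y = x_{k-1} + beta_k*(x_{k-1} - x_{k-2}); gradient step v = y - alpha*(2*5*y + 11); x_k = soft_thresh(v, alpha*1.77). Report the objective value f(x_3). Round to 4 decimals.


FISTA on f(x) = 5*x^2 + 11*x + 1.77*|x|
L = 10, alpha = 0.0474
Iteration 1: beta = 0.0, y = -0.7527 + 0.0*(-0.7527 + 0.7527) = -0.7527
  grad(y) = 3.473, v = y - alpha*grad = -0.9173
  prox(v) = soft_thresh(-0.9173, 0.0839) = -0.8334
Iteration 2: beta = 0.3333, y = -0.8334 + 0.3333*(-0.8334 + 0.7527) = -0.8603
  grad(y) = 2.3967, v = y - alpha*grad = -0.9739
  prox(v) = soft_thresh(-0.9739, 0.0839) = -0.89
Iteration 3: beta = 0.5, y = -0.89 + 0.5*(-0.89 + 0.8334) = -0.9183
  grad(y) = 1.8166, v = y - alpha*grad = -1.0044
  prox(v) = soft_thresh(-1.0044, 0.0839) = -0.9205
f(x_3) = 5*(-0.9205)^2 + 11*(-0.9205) + 1.77*|-0.9205| = -4.2596


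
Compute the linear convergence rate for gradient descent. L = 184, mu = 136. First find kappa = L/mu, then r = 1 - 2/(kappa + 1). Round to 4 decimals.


Step 1: Compute the condition number.
kappa = L/mu = 184/136 = 1.3529
Step 2: Compute the convergence rate.
r = 1 - 2/(kappa + 1) = 1 - 2*mu/(L + mu) = (L - mu)/(L + mu) = 48/320 = 0.15


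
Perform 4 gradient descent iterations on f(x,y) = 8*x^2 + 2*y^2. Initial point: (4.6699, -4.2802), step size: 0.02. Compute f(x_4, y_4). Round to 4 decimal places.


Gradient descent on f(x,y) = 8*x^2 + 2*y^2.
Starting point: (4.6699, -4.2802), alpha = 0.02
Step 1: grad_x = 2*8*4.6699 = 74.7184, grad_y = 2*2*-4.2802 = -17.1208
  x_1 = 4.6699 - 0.02*74.7184 = 3.1755
  y_1 = -4.2802 - 0.02*-17.1208 = -3.9378
Step 2: grad_x = 2*8*3.1755 = 50.8085, grad_y = 2*2*-3.9378 = -15.7511
  x_2 = 3.1755 - 0.02*50.8085 = 2.1594
  y_2 = -3.9378 - 0.02*-15.7511 = -3.6228
Step 3: grad_x = 2*8*2.1594 = 34.5498, grad_y = 2*2*-3.6228 = -14.491
  x_3 = 2.1594 - 0.02*34.5498 = 1.4684
  y_3 = -3.6228 - 0.02*-14.491 = -3.3329
Step 4: grad_x = 2*8*1.4684 = 23.4939, grad_y = 2*2*-3.3329 = -13.3318
  x_4 = 1.4684 - 0.02*23.4939 = 0.9985
  y_4 = -3.3329 - 0.02*-13.3318 = -3.0663
f(0.9985, -3.0663) = 8*0.9985^2 + 2*(-3.0663)^2 = 26.7803


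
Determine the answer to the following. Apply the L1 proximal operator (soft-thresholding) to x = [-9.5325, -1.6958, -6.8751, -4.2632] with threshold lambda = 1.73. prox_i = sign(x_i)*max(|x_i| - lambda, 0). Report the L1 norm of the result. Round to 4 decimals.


Soft-thresholding with lambda = 1.73:
prox(-9.5325) = sign(-9.5325)*max(|-9.5325| - 1.73, 0) = -7.8025
prox(-1.6958) = sign(-1.6958)*max(|-1.6958| - 1.73, 0) = 0.0
prox(-6.8751) = sign(-6.8751)*max(|-6.8751| - 1.73, 0) = -5.1451
prox(-4.2632) = sign(-4.2632)*max(|-4.2632| - 1.73, 0) = -2.5332
prox(x) = [-7.8025, 0.0, -5.1451, -2.5332]
||prox(x)||_1 = 7.8025 + 0.0 + 5.1451 + 2.5332 = 15.4808


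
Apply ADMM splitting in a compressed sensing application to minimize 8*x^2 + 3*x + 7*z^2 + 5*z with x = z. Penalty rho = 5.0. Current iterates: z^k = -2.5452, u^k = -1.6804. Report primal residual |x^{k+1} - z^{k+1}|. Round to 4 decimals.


ADMM iteration with rho = 5.0, z^k = -2.5452, u^k = -1.6804
Step 1: x-update.
Minimize 8*x^2 + 3*x + (5.0/2)*(x + 2.5452 - 1.6804)^2
FOC: (2*8 + 5.0)*x = -3 + 5.0*(-2.5452 + 1.6804)
x^{k+1} = -0.3488
Step 2: z-update.
Minimize 7*z^2 + 5*z + (5.0/2)*(-0.3488 - z - 1.6804)^2
FOC: (2*7 + 5.0)*z = -5 + 5.0*(-0.3488 - 1.6804)
z^{k+1} = -0.7971
Step 3: u-update.
u^{k+1} = -1.6804 - 0.3488 + 0.7971 = -1.232
Step 4: Primal residual = |-0.3488 + 0.7971| = 0.4484


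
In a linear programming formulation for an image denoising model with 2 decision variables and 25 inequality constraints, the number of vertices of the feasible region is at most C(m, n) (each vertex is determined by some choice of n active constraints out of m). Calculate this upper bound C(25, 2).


Each vertex corresponds to some choice of n active constraints out of m, so the number of vertices is at most C(m, n) = m! / (n!(m-n)!).
m = 25, n = 2
Numerator: 25 * 24
Denominator: 2! = 2
C(25, 2) = 300


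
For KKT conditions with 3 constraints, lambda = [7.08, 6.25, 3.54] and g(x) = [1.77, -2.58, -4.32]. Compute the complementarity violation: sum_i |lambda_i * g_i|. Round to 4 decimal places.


KKT complementary slackness check:
lambda_1 * g_1 = 7.08 * 1.77 = 12.5316
lambda_2 * g_2 = 6.25 * -2.58 = -16.125
lambda_3 * g_3 = 3.54 * -4.32 = -15.2928
Total violation = 12.5316 + 16.125 + 15.2928 = 43.9494


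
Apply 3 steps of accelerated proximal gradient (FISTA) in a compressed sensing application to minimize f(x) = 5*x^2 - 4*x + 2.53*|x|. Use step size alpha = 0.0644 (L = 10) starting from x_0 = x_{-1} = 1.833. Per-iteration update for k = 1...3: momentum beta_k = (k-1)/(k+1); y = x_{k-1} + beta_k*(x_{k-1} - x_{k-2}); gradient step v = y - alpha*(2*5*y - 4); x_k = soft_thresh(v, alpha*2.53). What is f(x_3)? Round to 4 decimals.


FISTA on f(x) = 5*x^2 - 4*x + 2.53*|x|
L = 10, alpha = 0.0644
Iteration 1: beta = 0.0, y = 1.833 + 0.0*(1.833 - 1.833) = 1.833
  grad(y) = 14.33, v = y - alpha*grad = 0.9101
  prox(v) = soft_thresh(0.9101, 0.1629) = 0.7472
Iteration 2: beta = 0.3333, y = 0.7472 + 0.3333*(0.7472 - 1.833) = 0.3853
  grad(y) = -0.1471, v = y - alpha*grad = 0.3948
  prox(v) = soft_thresh(0.3948, 0.1629) = 0.2318
Iteration 3: beta = 0.5, y = 0.2318 + 0.5*(0.2318 - 0.7472) = -0.0259
  grad(y) = -4.2586, v = y - alpha*grad = 0.2484
  prox(v) = soft_thresh(0.2484, 0.1629) = 0.0855
f(x_3) = 5*0.0855^2 - 4*0.0855 + 2.53*|0.0855| = -0.0891


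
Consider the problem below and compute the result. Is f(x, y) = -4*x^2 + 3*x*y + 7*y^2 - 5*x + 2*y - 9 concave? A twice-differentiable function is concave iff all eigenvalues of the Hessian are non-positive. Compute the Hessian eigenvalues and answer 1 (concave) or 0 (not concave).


The Hessian of f(x,y) = -4*x^2 + 3*x*y + 7*y^2 - 5*x + 2*y - 9 is:
H = [[-8, 3], [3, 14]]
Trace = -8 + 14 = 6
Determinant = -8*14 - (3)^2 = -121
Discriminant = (6)^2 - 4*-121 = 520.0
Eigenvalues: lambda_1 = -8.4018, lambda_2 = 14.4018
The function is not concave.

0


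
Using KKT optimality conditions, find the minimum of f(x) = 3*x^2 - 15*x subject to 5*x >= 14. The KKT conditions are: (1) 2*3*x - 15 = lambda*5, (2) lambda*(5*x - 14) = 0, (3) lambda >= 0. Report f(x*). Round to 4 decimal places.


Step 1: Try lambda = 0 (constraint inactive).
x_unc = 15/(2*3) = 2.5
Check: 5*2.5 = 12.5 < 14 -- violated!
Step 2: Constraint must be active: 5*x = 14
x* = 14/5 = 2.8
lambda = (2*3*2.8 - 15)/5 = 0.36
Step 3: Compute optimal value.
f(x*) = 3*2.8^2 - 15*2.8 = -18.48


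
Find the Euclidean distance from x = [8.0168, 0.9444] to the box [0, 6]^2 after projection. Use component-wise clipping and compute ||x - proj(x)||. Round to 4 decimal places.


Project each component onto [0, 6].
clip(8.0168) = 6.0, clip(0.9444) = 0.9444
Projection = [6.0, 0.9444]
Squared diffs: [4.0675, 0.0]
Distance = sqrt(4.0675) = 2.0168


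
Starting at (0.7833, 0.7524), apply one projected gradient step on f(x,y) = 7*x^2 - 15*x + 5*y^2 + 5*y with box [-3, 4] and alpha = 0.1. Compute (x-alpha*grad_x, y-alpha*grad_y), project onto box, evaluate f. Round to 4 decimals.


Step 1: Compute gradient at (0.7833, 0.7524).
grad_x = 2*7*0.7833 - 15 = -4.0338
grad_y = 2*5*0.7524 + 5 = 12.524
Step 2: Gradient step.
x_raw = 0.7833 - 0.1*-4.0338 = 1.1867
y_raw = 0.7524 - 0.1*12.524 = -0.5
Step 3: Project onto [-3, 4].
x_proj = clip(1.1867) = 1.1867
y_proj = clip(-0.5) = -0.5
Step 4: Evaluate f.
f(1.1867, -0.5) = -9.1927


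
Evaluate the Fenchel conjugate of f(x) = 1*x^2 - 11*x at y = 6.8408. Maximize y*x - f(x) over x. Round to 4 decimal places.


f*(y) = sup_x {y*x - a*x^2 - b*x} = sup_x {(y-b)*x - a*x^2}
FOC: (y - b) - 2a*x = 0 => x* = (y - b)/(2a)
x* = (6.8408 + 11)/(2*1) = 8.9204
f*(6.8408) = (y-b)^2/(4a) = (6.8408 + 11)^2/(4*1)
= 318.2941/4 = 79.5735


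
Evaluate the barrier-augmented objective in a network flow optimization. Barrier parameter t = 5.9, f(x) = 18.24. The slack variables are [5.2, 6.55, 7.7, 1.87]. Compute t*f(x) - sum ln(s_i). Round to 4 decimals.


Step 1: Compute log-barrier.
ln values: [1.6487, 1.8795, 2.0412, 0.6259]
phi = -(1.6487 + 1.8795 + 2.0412 + 0.6259) = -6.1953
Step 2: Compute augmented objective.
t*f(x) = 5.9*18.24 = 107.616
Total = 107.616 - 6.1953 = 101.4207


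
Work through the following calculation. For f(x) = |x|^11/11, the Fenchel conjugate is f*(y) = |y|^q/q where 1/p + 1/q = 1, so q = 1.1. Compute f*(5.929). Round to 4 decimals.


The conjugate exponent q satisfies 1/p + 1/q = 1.
p = 11, so q = 11/(11 - 1) = 1.1
|y|^q = 5.929^1.1 = 7.084
f*(5.929) = 7.084 / 1.1 = 6.44


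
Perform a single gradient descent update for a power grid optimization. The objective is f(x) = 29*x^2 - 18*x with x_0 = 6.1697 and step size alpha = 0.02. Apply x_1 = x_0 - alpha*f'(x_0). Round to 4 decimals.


We compute the gradient at x_0 and apply the update.
f'(x) = 58*x - 18
f'(6.1697) = 58*6.1697 - 18 = 339.8426
x_1 = 6.1697 - 0.02*339.8426 = -0.6272


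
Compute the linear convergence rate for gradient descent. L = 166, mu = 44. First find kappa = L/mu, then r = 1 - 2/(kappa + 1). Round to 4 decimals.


Step 1: Compute the condition number.
kappa = L/mu = 166/44 = 3.7727
Step 2: Compute the convergence rate.
r = 1 - 2/(kappa + 1) = 1 - 2*mu/(L + mu) = (L - mu)/(L + mu) = 122/210 = 0.581


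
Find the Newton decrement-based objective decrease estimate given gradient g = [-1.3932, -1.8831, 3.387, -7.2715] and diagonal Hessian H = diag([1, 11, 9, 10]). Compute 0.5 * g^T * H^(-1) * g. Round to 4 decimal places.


Step 1: H is diagonal, so H^(-1) * g = [-1.3932, -0.1712, 0.3763, -0.7272].
Step 2: g^T H^(-1) g = sum_i g_i^2 / H_ii
  = (-1.3932)^2/1 + (-1.8831)^2/11 + (3.387)^2/9 + (-7.2715)^2/10
  = 1.941 + 0.3224 + 1.2746 + 5.2875 = 8.8255
Step 3: Objective decrease = 0.5 * g^T H^(-1) g = 4.4127


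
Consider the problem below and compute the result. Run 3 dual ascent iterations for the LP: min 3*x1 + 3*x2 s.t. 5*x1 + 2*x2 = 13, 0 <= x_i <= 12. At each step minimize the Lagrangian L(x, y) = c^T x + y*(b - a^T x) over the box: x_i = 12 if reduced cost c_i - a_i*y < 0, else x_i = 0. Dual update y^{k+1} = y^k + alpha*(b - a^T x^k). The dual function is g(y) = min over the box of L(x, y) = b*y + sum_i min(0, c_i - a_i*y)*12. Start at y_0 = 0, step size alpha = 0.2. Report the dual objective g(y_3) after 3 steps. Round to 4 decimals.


Dual ascent for LP: min 3*x1 + 3*x2, 5*x1 + 2*x2 = 13, 0 <= x_i <= 12
Step 1: y^k = 0.0, reduced costs: (3.0, 3.0)
  x^k = (0.0, 0.0), subgradient = b - a^T x = 13.0
  y^{k+1} = 0.0 + 0.2*13.0 = 2.6
Step 2: y^k = 2.6, reduced costs: (-10.0, -2.2)
  x^k = (12.0, 12.0), subgradient = b - a^T x = -71.0
  y^{k+1} = 2.6 + 0.2*-71.0 = -11.6
Step 3: y^k = -11.6, reduced costs: (61.0, 26.2)
  x^k = (0.0, 0.0), subgradient = b - a^T x = 13.0
  y^{k+1} = -11.6 + 0.2*13.0 = -9.0
Dual objective at y_3 = -9.0: reduced costs (48.0, 21.0), box minimizer x = (0.0, 0.0)
g(y_3) = b*y + (c1 - a1*y)*x1 + (c2 - a2*y)*x2 = 13*(-9.0) + 48.0*0.0 + 21.0*0.0 = -117.0 + 0.0 + 0.0 = -117.0


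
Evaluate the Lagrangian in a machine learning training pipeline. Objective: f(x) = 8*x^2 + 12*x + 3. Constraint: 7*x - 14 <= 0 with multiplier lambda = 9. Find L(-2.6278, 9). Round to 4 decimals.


Step 1: Evaluate f(x).
f(-2.6278) = 8*(-2.6278)^2 + 12*(-2.6278) + 3 = 26.7091
Step 2: Evaluate g(x).
g(-2.6278) = 7*-2.6278 - 14 = -32.3946
Step 3: Compute Lagrangian.
L = 26.7091 + 9*-32.3946 = -264.8423


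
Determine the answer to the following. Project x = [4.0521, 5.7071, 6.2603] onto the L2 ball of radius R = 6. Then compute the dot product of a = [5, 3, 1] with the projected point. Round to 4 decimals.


Step 1: Compute ||x|| (intermediates to 6 decimals).
||x|| = sqrt(4.0521^2 + 5.7071^2 + 6.2603^2) = 9.39052
Step 2: Project.
Since ||x|| > R, scale = R/||x|| = 6/9.39052 = 0.638942, proj(x) = scale * x
proj(x) = [2.589057, 3.646506, 3.999969]
Step 3: Dot product.
a^T * proj(x) = 5*2.589057 + 3*3.646506 + 1*3.999969 = 27.8848


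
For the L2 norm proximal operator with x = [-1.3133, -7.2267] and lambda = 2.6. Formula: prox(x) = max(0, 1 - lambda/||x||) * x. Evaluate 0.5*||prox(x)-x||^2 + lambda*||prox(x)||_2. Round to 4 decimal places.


Step 1: Compute ||x||.
||x|| = 7.3451
Step 2: Compute scaling factor.
scale = max(0, 1 - 2.6/7.3451) = 0.646
Step 3: prox(x) = [-0.8484, -4.6686]
||prox(x)|| = 4.7451
Step 4: Proximal objective.
0.5*||prox-x||^2 = 3.38
lambda*||prox|| = 12.3373
Total = 15.7172


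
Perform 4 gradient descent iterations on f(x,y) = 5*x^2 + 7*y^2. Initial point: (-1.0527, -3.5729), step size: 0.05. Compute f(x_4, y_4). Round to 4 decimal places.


Gradient descent on f(x,y) = 5*x^2 + 7*y^2.
Starting point: (-1.0527, -3.5729), alpha = 0.05
Step 1: grad_x = 2*5*-1.0527 = -10.527, grad_y = 2*7*-3.5729 = -50.0206
  x_1 = -1.0527 - 0.05*-10.527 = -0.5264
  y_1 = -3.5729 - 0.05*-50.0206 = -1.0719
Step 2: grad_x = 2*5*-0.5264 = -5.2635, grad_y = 2*7*-1.0719 = -15.0062
  x_2 = -0.5264 - 0.05*-5.2635 = -0.2632
  y_2 = -1.0719 - 0.05*-15.0062 = -0.3216
Step 3: grad_x = 2*5*-0.2632 = -2.6318, grad_y = 2*7*-0.3216 = -4.5019
  x_3 = -0.2632 - 0.05*-2.6318 = -0.1316
  y_3 = -0.3216 - 0.05*-4.5019 = -0.0965
Step 4: grad_x = 2*5*-0.1316 = -1.3159, grad_y = 2*7*-0.0965 = -1.3506
  x_4 = -0.1316 - 0.05*-1.3159 = -0.0658
  y_4 = -0.0965 - 0.05*-1.3506 = -0.0289
f(-0.0658, -0.0289) = 5*(-0.0658)^2 + 7*(-0.0289)^2 = 0.0275


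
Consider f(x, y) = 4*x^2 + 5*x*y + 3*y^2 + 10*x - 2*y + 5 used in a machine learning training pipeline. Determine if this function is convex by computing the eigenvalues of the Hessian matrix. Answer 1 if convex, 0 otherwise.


The Hessian of f(x,y) = 4*x^2 + 5*x*y + 3*y^2 + 10*x - 2*y + 5 is:
H = [[8, 5], [5, 6]]
Trace = 8 + 6 = 14
Determinant = 8*6 - (5)^2 = 23
Discriminant = (14)^2 - 4*23 = 104.0
Eigenvalues: lambda_1 = 1.901, lambda_2 = 12.099
The function is convex.

1


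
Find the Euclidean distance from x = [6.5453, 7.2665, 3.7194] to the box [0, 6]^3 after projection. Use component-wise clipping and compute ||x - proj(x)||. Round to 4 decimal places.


Project each component onto [0, 6].
clip(6.5453) = 6.0, clip(7.2665) = 6.0, clip(3.7194) = 3.7194
Projection = [6.0, 6.0, 3.7194]
Squared diffs: [0.2974, 1.604, 0.0]
Distance = sqrt(1.9014) = 1.3789


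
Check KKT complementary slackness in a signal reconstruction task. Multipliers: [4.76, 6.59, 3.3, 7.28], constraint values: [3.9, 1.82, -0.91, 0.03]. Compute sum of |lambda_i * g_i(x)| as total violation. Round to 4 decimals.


KKT complementary slackness check:
lambda_1 * g_1 = 4.76 * 3.9 = 18.564
lambda_2 * g_2 = 6.59 * 1.82 = 11.9938
lambda_3 * g_3 = 3.3 * -0.91 = -3.003
lambda_4 * g_4 = 7.28 * 0.03 = 0.2184
Total violation = 18.564 + 11.9938 + 3.003 + 0.2184 = 33.7792
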